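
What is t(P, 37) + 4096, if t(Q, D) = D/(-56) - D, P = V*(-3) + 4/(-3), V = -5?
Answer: 227267/56 ≈ 4058.3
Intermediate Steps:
P = 41/3 (P = -5*(-3) + 4/(-3) = 15 + 4*(-⅓) = 15 - 4/3 = 41/3 ≈ 13.667)
t(Q, D) = -57*D/56 (t(Q, D) = D*(-1/56) - D = -D/56 - D = -57*D/56)
t(P, 37) + 4096 = -57/56*37 + 4096 = -2109/56 + 4096 = 227267/56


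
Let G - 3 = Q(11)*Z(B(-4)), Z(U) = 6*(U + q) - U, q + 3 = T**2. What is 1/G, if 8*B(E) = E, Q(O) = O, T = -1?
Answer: -2/313 ≈ -0.0063898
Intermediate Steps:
q = -2 (q = -3 + (-1)**2 = -3 + 1 = -2)
B(E) = E/8
Z(U) = -12 + 5*U (Z(U) = 6*(U - 2) - U = 6*(-2 + U) - U = (-12 + 6*U) - U = -12 + 5*U)
G = -313/2 (G = 3 + 11*(-12 + 5*((1/8)*(-4))) = 3 + 11*(-12 + 5*(-1/2)) = 3 + 11*(-12 - 5/2) = 3 + 11*(-29/2) = 3 - 319/2 = -313/2 ≈ -156.50)
1/G = 1/(-313/2) = -2/313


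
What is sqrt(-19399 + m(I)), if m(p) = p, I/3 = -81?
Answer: I*sqrt(19642) ≈ 140.15*I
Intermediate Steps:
I = -243 (I = 3*(-81) = -243)
sqrt(-19399 + m(I)) = sqrt(-19399 - 243) = sqrt(-19642) = I*sqrt(19642)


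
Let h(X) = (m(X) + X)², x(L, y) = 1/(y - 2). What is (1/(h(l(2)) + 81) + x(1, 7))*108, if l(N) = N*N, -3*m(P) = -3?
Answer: 5994/265 ≈ 22.619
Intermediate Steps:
x(L, y) = 1/(-2 + y)
m(P) = 1 (m(P) = -⅓*(-3) = 1)
l(N) = N²
h(X) = (1 + X)²
(1/(h(l(2)) + 81) + x(1, 7))*108 = (1/((1 + 2²)² + 81) + 1/(-2 + 7))*108 = (1/((1 + 4)² + 81) + 1/5)*108 = (1/(5² + 81) + ⅕)*108 = (1/(25 + 81) + ⅕)*108 = (1/106 + ⅕)*108 = (111/530)*108 = 5994/265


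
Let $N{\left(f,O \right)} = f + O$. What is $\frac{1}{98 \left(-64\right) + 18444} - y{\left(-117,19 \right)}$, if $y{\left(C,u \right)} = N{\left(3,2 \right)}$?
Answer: $- \frac{60859}{12172} \approx -4.9999$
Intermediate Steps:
$N{\left(f,O \right)} = O + f$
$y{\left(C,u \right)} = 5$ ($y{\left(C,u \right)} = 2 + 3 = 5$)
$\frac{1}{98 \left(-64\right) + 18444} - y{\left(-117,19 \right)} = \frac{1}{98 \left(-64\right) + 18444} - 5 = \frac{1}{-6272 + 18444} - 5 = \frac{1}{12172} - 5 = - \frac{60859}{12172}$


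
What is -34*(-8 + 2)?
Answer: 204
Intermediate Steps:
-34*(-8 + 2) = -34*(-6) = 204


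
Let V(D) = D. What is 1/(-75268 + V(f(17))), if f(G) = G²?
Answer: -1/74979 ≈ -1.3337e-5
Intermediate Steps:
1/(-75268 + V(f(17))) = 1/(-75268 + 17²) = 1/(-75268 + 289) = 1/(-74979) = -1/74979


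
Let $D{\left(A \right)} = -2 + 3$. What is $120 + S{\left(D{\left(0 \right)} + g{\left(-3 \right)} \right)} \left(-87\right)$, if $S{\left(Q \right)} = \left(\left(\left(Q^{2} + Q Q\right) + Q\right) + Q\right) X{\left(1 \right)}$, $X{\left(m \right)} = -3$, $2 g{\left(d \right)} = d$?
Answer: $- \frac{21}{2} \approx -10.5$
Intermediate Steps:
$D{\left(A \right)} = 1$
$g{\left(d \right)} = \frac{d}{2}$
$S{\left(Q \right)} = - 6 Q - 6 Q^{2}$ ($S{\left(Q \right)} = \left(\left(\left(Q^{2} + Q Q\right) + Q\right) + Q\right) \left(-3\right) = \left(\left(\left(Q^{2} + Q^{2}\right) + Q\right) + Q\right) \left(-3\right) = \left(\left(2 Q^{2} + Q\right) + Q\right) \left(-3\right) = \left(\left(Q + 2 Q^{2}\right) + Q\right) \left(-3\right) = \left(2 Q + 2 Q^{2}\right) \left(-3\right) = - 6 Q - 6 Q^{2}$)
$120 + S{\left(D{\left(0 \right)} + g{\left(-3 \right)} \right)} \left(-87\right) = 120 + - 6 \left(1 + \frac{1}{2} \left(-3\right)\right) \left(1 + \left(1 + \frac{1}{2} \left(-3\right)\right)\right) \left(-87\right) = 120 + - 6 \left(1 - \frac{3}{2}\right) \left(1 + \left(1 - \frac{3}{2}\right)\right) \left(-87\right) = 120 + \left(-6\right) \left(- \frac{1}{2}\right) \left(1 - \frac{1}{2}\right) \left(-87\right) = 120 + \left(-6\right) \left(- \frac{1}{2}\right) \frac{1}{2} \left(-87\right) = 120 + \frac{3}{2} \left(-87\right) = 120 - \frac{261}{2} = - \frac{21}{2}$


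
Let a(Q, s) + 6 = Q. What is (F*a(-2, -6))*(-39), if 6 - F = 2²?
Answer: 624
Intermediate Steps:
a(Q, s) = -6 + Q
F = 2 (F = 6 - 1*2² = 6 - 1*4 = 6 - 4 = 2)
(F*a(-2, -6))*(-39) = (2*(-6 - 2))*(-39) = (2*(-8))*(-39) = -16*(-39) = 624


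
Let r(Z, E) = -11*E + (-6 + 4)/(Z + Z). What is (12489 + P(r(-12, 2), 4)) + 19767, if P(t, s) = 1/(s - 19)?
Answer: 483839/15 ≈ 32256.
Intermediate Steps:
r(Z, E) = -1/Z - 11*E (r(Z, E) = -11*E - 2*1/(2*Z) = -11*E - 1/Z = -1/Z - 11*E)
P(t, s) = 1/(-19 + s)
(12489 + P(r(-12, 2), 4)) + 19767 = (12489 + 1/(-19 + 4)) + 19767 = (12489 + 1/(-15)) + 19767 = (12489 - 1/15) + 19767 = 187334/15 + 19767 = 483839/15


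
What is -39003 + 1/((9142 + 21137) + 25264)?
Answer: -2166343628/55543 ≈ -39003.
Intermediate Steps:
-39003 + 1/((9142 + 21137) + 25264) = -39003 + 1/(30279 + 25264) = -39003 + 1/55543 = -2166343628/55543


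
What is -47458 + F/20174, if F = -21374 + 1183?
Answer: -957437883/20174 ≈ -47459.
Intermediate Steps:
F = -20191
-47458 + F/20174 = -47458 - 20191/20174 = -957437883/20174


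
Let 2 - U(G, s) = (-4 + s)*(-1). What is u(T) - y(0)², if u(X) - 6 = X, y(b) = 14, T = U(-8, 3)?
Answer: -189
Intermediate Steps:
U(G, s) = -2 + s (U(G, s) = 2 - (-4 + s)*(-1) = 2 - (4 - s) = 2 + (-4 + s) = -2 + s)
T = 1 (T = -2 + 3 = 1)
u(X) = 6 + X
u(T) - y(0)² = (6 + 1) - 1*14² = 7 - 1*196 = 7 - 196 = -189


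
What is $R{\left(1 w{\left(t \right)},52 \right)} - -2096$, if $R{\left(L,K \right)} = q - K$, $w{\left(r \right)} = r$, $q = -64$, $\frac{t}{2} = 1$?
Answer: $1980$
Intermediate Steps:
$t = 2$ ($t = 2 \cdot 1 = 2$)
$R{\left(L,K \right)} = -64 - K$
$R{\left(1 w{\left(t \right)},52 \right)} - -2096 = \left(-64 - 52\right) - -2096 = \left(-64 - 52\right) + 2096 = -116 + 2096 = 1980$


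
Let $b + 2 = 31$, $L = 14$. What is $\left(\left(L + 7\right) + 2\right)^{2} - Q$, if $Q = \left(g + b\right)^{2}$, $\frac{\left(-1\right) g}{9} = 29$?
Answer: $-53295$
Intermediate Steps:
$b = 29$ ($b = -2 + 31 = 29$)
$g = -261$ ($g = \left(-9\right) 29 = -261$)
$Q = 53824$ ($Q = \left(-261 + 29\right)^{2} = \left(-232\right)^{2} = 53824$)
$\left(\left(L + 7\right) + 2\right)^{2} - Q = \left(\left(14 + 7\right) + 2\right)^{2} - 53824 = \left(21 + 2\right)^{2} - 53824 = 23^{2} - 53824 = 529 - 53824 = -53295$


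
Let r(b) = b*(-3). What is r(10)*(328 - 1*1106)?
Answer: 23340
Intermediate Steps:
r(b) = -3*b
r(10)*(328 - 1*1106) = (-3*10)*(328 - 1*1106) = -30*(328 - 1106) = -30*(-778) = 23340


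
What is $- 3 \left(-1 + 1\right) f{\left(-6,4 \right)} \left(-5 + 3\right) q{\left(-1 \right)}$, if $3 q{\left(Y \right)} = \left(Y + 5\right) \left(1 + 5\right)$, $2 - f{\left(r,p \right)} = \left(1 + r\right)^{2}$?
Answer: $0$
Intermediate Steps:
$f{\left(r,p \right)} = 2 - \left(1 + r\right)^{2}$
$q{\left(Y \right)} = 10 + 2 Y$ ($q{\left(Y \right)} = \frac{\left(Y + 5\right) \left(1 + 5\right)}{3} = \frac{\left(5 + Y\right) 6}{3} = \frac{30 + 6 Y}{3} = 10 + 2 Y$)
$- 3 \left(-1 + 1\right) f{\left(-6,4 \right)} \left(-5 + 3\right) q{\left(-1 \right)} = - 3 \left(-1 + 1\right) \left(2 - \left(1 - 6\right)^{2}\right) \left(-5 + 3\right) \left(10 + 2 \left(-1\right)\right) = \left(-3\right) 0 \left(2 - \left(-5\right)^{2}\right) \left(- 2 \left(10 - 2\right)\right) = 0 \left(2 - 25\right) \left(\left(-2\right) 8\right) = 0 \left(2 - 25\right) \left(-16\right) = 0 \left(-23\right) \left(-16\right) = 0 \left(-16\right) = 0$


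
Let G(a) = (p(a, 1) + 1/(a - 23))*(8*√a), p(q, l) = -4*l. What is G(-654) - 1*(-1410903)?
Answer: 1410903 - 21672*I*√654/677 ≈ 1.4109e+6 - 818.65*I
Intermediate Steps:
G(a) = 8*√a*(-4 + 1/(-23 + a)) (G(a) = (-4*1 + 1/(a - 23))*(8*√a) = (-4 + 1/(-23 + a))*(8*√a) = 8*√a*(-4 + 1/(-23 + a)))
G(-654) - 1*(-1410903) = √(-654)*(744 - 32*(-654))/(-23 - 654) - 1*(-1410903) = (I*√654)*(744 + 20928)/(-677) + 1410903 = (I*√654)*(-1/677)*21672 + 1410903 = -21672*I*√654/677 + 1410903 = 1410903 - 21672*I*√654/677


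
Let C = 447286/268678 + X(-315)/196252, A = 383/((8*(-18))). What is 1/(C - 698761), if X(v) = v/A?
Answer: -360625925533/251990731775955012 ≈ -1.4311e-6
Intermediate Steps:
A = -383/144 (A = 383/(-144) = 383*(-1/144) = -383/144 ≈ -2.6597)
X(v) = -144*v/383 (X(v) = v/(-383/144) = v*(-144/383) = -144*v/383)
C = 600575409601/360625925533 (C = 447286/268678 - 144/383*(-315)/196252 = 447286*(1/268678) + (45360/383)*(1/196252) = 223643/134339 + 1620/2684447 = 600575409601/360625925533 ≈ 1.6654)
1/(C - 698761) = 1/(600575409601/360625925533 - 698761) = 1/(-251990731775955012/360625925533) = -360625925533/251990731775955012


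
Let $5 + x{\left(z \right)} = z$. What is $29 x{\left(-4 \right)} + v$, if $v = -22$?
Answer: $-283$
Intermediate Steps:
$x{\left(z \right)} = -5 + z$
$29 x{\left(-4 \right)} + v = 29 \left(-5 - 4\right) - 22 = 29 \left(-9\right) - 22 = -261 - 22 = -283$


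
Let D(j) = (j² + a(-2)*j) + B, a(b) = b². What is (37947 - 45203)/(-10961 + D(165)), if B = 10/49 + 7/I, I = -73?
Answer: -25954712/60537535 ≈ -0.42874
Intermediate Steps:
B = 387/3577 (B = 10/49 + 7/(-73) = 10*(1/49) + 7*(-1/73) = 10/49 - 7/73 = 387/3577 ≈ 0.10819)
D(j) = 387/3577 + j² + 4*j (D(j) = (j² + (-2)²*j) + 387/3577 = (j² + 4*j) + 387/3577 = 387/3577 + j² + 4*j)
(37947 - 45203)/(-10961 + D(165)) = (37947 - 45203)/(-10961 + (387/3577 + 165² + 4*165)) = -7256/(-10961 + (387/3577 + 27225 + 660)) = -7256/(-10961 + 99745032/3577) = -7256/60537535/3577 = -7256*3577/60537535 = -25954712/60537535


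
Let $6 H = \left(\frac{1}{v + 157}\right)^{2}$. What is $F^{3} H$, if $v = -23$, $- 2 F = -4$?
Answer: $\frac{1}{13467} \approx 7.4256 \cdot 10^{-5}$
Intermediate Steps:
$F = 2$ ($F = \left(- \frac{1}{2}\right) \left(-4\right) = 2$)
$H = \frac{1}{107736}$ ($H = \frac{\left(\frac{1}{-23 + 157}\right)^{2}}{6} = \frac{\left(\frac{1}{134}\right)^{2}}{6} = \frac{1}{6 \cdot 17956} = \frac{1}{6} \cdot \frac{1}{17956} = \frac{1}{107736} \approx 9.282 \cdot 10^{-6}$)
$F^{3} H = 2^{3} \cdot \frac{1}{107736} = 8 \cdot \frac{1}{107736} = \frac{1}{13467}$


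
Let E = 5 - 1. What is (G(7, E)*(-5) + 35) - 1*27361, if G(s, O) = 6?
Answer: -27356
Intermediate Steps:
E = 4
(G(7, E)*(-5) + 35) - 1*27361 = (6*(-5) + 35) - 1*27361 = (-30 + 35) - 27361 = 5 - 27361 = -27356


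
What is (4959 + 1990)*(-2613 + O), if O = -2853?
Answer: -37983234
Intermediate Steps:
(4959 + 1990)*(-2613 + O) = (4959 + 1990)*(-2613 - 2853) = 6949*(-5466) = -37983234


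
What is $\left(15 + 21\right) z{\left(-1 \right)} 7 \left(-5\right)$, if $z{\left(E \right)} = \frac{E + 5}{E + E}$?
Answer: $2520$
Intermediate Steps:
$z{\left(E \right)} = \frac{5 + E}{2 E}$
$\left(15 + 21\right) z{\left(-1 \right)} 7 \left(-5\right) = \left(15 + 21\right) \frac{5 - 1}{2 \left(-1\right)} 7 \left(-5\right) = 36 \cdot \frac{1}{2} \left(-1\right) 4 \left(-35\right) = 36 \left(-2\right) \left(-35\right) = \left(-72\right) \left(-35\right) = 2520$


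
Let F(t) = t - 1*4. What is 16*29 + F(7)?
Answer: 467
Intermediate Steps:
F(t) = -4 + t (F(t) = t - 4 = -4 + t)
16*29 + F(7) = 16*29 + (-4 + 7) = 464 + 3 = 467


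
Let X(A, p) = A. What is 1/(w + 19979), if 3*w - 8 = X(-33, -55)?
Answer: 3/59912 ≈ 5.0073e-5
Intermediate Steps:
w = -25/3 (w = 8/3 + (⅓)*(-33) = 8/3 - 11 = -25/3 ≈ -8.3333)
1/(w + 19979) = 1/(-25/3 + 19979) = 1/(59912/3) = 3/59912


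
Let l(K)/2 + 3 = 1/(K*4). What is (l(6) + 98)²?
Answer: 1221025/144 ≈ 8479.3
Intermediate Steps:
l(K) = -6 + 1/(2*K) (l(K) = -6 + 2/((K*4)) = -6 + 2/((4*K)) = -6 + 2*(1/(4*K)) = -6 + 1/(2*K))
(l(6) + 98)² = ((-6 + (½)/6) + 98)² = ((-6 + (½)*(⅙)) + 98)² = ((-6 + 1/12) + 98)² = (-71/12 + 98)² = (1105/12)² = 1221025/144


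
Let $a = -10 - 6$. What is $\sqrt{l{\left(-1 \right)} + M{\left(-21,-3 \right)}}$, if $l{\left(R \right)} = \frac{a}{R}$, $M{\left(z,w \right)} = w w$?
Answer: $5$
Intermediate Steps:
$a = -16$ ($a = -10 - 6 = -16$)
$M{\left(z,w \right)} = w^{2}$
$l{\left(R \right)} = - \frac{16}{R}$
$\sqrt{l{\left(-1 \right)} + M{\left(-21,-3 \right)}} = \sqrt{- \frac{16}{-1} + \left(-3\right)^{2}} = \sqrt{\left(-16\right) \left(-1\right) + 9} = \sqrt{16 + 9} = \sqrt{25} = 5$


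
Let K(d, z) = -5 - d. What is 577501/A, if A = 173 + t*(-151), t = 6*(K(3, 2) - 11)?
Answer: 577501/17387 ≈ 33.215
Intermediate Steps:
t = -114 (t = 6*((-5 - 1*3) - 11) = 6*((-5 - 3) - 11) = 6*(-8 - 11) = 6*(-19) = -114)
A = 17387 (A = 173 - 114*(-151) = 173 + 17214 = 17387)
577501/A = 577501/17387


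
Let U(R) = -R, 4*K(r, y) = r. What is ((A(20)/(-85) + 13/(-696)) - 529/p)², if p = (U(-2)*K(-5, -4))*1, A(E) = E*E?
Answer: 149787026040001/3499905600 ≈ 42797.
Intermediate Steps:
K(r, y) = r/4
A(E) = E²
p = -5/2 (p = ((-1*(-2))*((¼)*(-5)))*1 = (2*(-5/4))*1 = -5/2*1 = -5/2 ≈ -2.5000)
((A(20)/(-85) + 13/(-696)) - 529/p)² = ((20²/(-85) + 13/(-696)) - 529/(-5/2))² = ((400*(-1/85) + 13*(-1/696)) - 529*(-⅖))² = ((-80/17 - 13/696) + 1058/5)² = (-55901/11832 + 1058/5)² = (12238751/59160)² = 149787026040001/3499905600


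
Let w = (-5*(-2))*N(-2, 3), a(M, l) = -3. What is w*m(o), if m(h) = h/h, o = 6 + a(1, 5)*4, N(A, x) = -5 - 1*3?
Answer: -80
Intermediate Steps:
N(A, x) = -8 (N(A, x) = -5 - 3 = -8)
o = -6 (o = 6 - 3*4 = 6 - 12 = -6)
w = -80 (w = -5*(-2)*(-8) = 10*(-8) = -80)
m(h) = 1
w*m(o) = -80*1 = -80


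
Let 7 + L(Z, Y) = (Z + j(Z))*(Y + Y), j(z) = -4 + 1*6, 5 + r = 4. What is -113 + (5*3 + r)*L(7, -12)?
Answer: -3235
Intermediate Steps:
r = -1 (r = -5 + 4 = -1)
j(z) = 2 (j(z) = -4 + 6 = 2)
L(Z, Y) = -7 + 2*Y*(2 + Z) (L(Z, Y) = -7 + (Z + 2)*(Y + Y) = -7 + (2 + Z)*(2*Y) = -7 + 2*Y*(2 + Z))
-113 + (5*3 + r)*L(7, -12) = -113 + (5*3 - 1)*(-7 + 4*(-12) + 2*(-12)*7) = -113 + (15 - 1)*(-7 - 48 - 168) = -113 + 14*(-223) = -113 - 3122 = -3235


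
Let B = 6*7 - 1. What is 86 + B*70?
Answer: 2956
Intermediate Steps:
B = 41 (B = 42 - 1 = 41)
86 + B*70 = 86 + 41*70 = 86 + 2870 = 2956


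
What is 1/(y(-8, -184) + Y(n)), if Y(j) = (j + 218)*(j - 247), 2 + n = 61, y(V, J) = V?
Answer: -1/52084 ≈ -1.9200e-5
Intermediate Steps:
n = 59 (n = -2 + 61 = 59)
Y(j) = (-247 + j)*(218 + j) (Y(j) = (218 + j)*(-247 + j) = (-247 + j)*(218 + j))
1/(y(-8, -184) + Y(n)) = 1/(-8 + (-53846 + 59² - 29*59)) = 1/(-8 + (-53846 + 3481 - 1711)) = 1/(-8 - 52076) = 1/(-52084) = -1/52084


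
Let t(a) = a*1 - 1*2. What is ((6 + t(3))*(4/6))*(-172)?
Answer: -2408/3 ≈ -802.67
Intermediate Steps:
t(a) = -2 + a (t(a) = a - 2 = -2 + a)
((6 + t(3))*(4/6))*(-172) = ((6 + (-2 + 3))*(4/6))*(-172) = ((6 + 1)*(4*(⅙)))*(-172) = (7*(⅔))*(-172) = (14/3)*(-172) = -2408/3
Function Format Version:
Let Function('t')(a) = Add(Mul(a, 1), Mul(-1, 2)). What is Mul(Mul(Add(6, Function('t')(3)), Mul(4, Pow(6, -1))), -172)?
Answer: Rational(-2408, 3) ≈ -802.67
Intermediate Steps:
Function('t')(a) = Add(-2, a) (Function('t')(a) = Add(a, -2) = Add(-2, a))
Mul(Mul(Add(6, Function('t')(3)), Mul(4, Pow(6, -1))), -172) = Mul(Mul(Add(6, Add(-2, 3)), Mul(4, Pow(6, -1))), -172) = Mul(Mul(Add(6, 1), Mul(4, Rational(1, 6))), -172) = Mul(Mul(7, Rational(2, 3)), -172) = Mul(Rational(14, 3), -172) = Rational(-2408, 3)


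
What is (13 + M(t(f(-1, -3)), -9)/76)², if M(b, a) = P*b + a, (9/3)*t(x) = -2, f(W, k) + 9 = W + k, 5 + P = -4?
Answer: 970225/5776 ≈ 167.98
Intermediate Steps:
P = -9 (P = -5 - 4 = -9)
f(W, k) = -9 + W + k (f(W, k) = -9 + (W + k) = -9 + W + k)
t(x) = -⅔ (t(x) = (⅓)*(-2) = -⅔)
M(b, a) = a - 9*b (M(b, a) = -9*b + a = a - 9*b)
(13 + M(t(f(-1, -3)), -9)/76)² = (13 + (-9 - 9*(-⅔))/76)² = (13 + (-9 + 6)*(1/76))² = (13 - 3*1/76)² = (13 - 3/76)² = (985/76)² = 970225/5776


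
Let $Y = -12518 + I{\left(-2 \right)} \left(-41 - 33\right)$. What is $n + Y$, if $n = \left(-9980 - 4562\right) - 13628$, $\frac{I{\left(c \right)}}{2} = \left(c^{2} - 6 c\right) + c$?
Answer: $-42760$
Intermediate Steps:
$I{\left(c \right)} = - 10 c + 2 c^{2}$ ($I{\left(c \right)} = 2 \left(\left(c^{2} - 6 c\right) + c\right) = 2 \left(c^{2} - 5 c\right) = - 10 c + 2 c^{2}$)
$n = -28170$ ($n = \left(-9980 - 4562\right) - 13628 = -14542 - 13628 = -28170$)
$Y = -14590$ ($Y = -12518 + 2 \left(-2\right) \left(-5 - 2\right) \left(-41 - 33\right) = -12518 + 2 \left(-2\right) \left(-7\right) \left(-74\right) = -12518 + 28 \left(-74\right) = -12518 - 2072 = -14590$)
$n + Y = -28170 - 14590 = -42760$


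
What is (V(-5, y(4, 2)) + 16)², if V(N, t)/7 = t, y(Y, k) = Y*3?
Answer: 10000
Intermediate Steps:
y(Y, k) = 3*Y
V(N, t) = 7*t
(V(-5, y(4, 2)) + 16)² = (7*(3*4) + 16)² = (7*12 + 16)² = (84 + 16)² = 100² = 10000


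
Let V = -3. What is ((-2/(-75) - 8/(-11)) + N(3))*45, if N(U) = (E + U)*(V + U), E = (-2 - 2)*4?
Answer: 1866/55 ≈ 33.927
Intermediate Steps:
E = -16 (E = -4*4 = -16)
N(U) = (-16 + U)*(-3 + U)
((-2/(-75) - 8/(-11)) + N(3))*45 = ((-2/(-75) - 8/(-11)) + (48 + 3² - 19*3))*45 = ((-2*(-1/75) - 8*(-1/11)) + (48 + 9 - 57))*45 = ((2/75 + 8/11) + 0)*45 = (622/825 + 0)*45 = (622/825)*45 = 1866/55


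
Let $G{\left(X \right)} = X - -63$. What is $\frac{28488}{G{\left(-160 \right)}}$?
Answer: $- \frac{28488}{97} \approx -293.69$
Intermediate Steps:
$G{\left(X \right)} = 63 + X$ ($G{\left(X \right)} = X + 63 = 63 + X$)
$\frac{28488}{G{\left(-160 \right)}} = \frac{28488}{63 - 160} = \frac{28488}{-97} = 28488 \left(- \frac{1}{97}\right) = - \frac{28488}{97}$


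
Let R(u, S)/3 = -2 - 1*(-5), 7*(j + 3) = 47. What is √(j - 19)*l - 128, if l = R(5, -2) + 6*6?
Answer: -128 + 45*I*√749/7 ≈ -128.0 + 175.94*I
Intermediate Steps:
j = 26/7 (j = -3 + (⅐)*47 = -3 + 47/7 = 26/7 ≈ 3.7143)
R(u, S) = 9 (R(u, S) = 3*(-2 - 1*(-5)) = 3*(-2 + 5) = 3*3 = 9)
l = 45 (l = 9 + 6*6 = 9 + 36 = 45)
√(j - 19)*l - 128 = √(26/7 - 19)*45 - 128 = √(-107/7)*45 - 128 = (I*√749/7)*45 - 128 = 45*I*√749/7 - 128 = -128 + 45*I*√749/7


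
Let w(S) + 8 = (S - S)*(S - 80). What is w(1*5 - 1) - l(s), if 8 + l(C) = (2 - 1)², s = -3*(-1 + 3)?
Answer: -1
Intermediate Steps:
w(S) = -8 (w(S) = -8 + (S - S)*(S - 80) = -8 + 0*(-80 + S) = -8 + 0 = -8)
s = -6 (s = -3*2 = -6)
l(C) = -7 (l(C) = -8 + (2 - 1)² = -8 + 1² = -8 + 1 = -7)
w(1*5 - 1) - l(s) = -8 - 1*(-7) = -8 + 7 = -1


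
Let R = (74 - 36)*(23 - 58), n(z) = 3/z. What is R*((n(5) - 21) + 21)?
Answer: -798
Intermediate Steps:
R = -1330 (R = 38*(-35) = -1330)
R*((n(5) - 21) + 21) = -1330*((3/5 - 21) + 21) = -1330*((3*(⅕) - 21) + 21) = -1330*((⅗ - 21) + 21) = -1330*(-102/5 + 21) = -1330*⅗ = -798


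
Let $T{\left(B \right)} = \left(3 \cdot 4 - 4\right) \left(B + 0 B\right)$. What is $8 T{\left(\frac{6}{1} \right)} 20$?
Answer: $7680$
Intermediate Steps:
$T{\left(B \right)} = 8 B$ ($T{\left(B \right)} = \left(12 - 4\right) \left(B + 0\right) = 8 B$)
$8 T{\left(\frac{6}{1} \right)} 20 = 8 \cdot 8 \cdot \frac{6}{1} \cdot 20 = 8 \cdot 8 \cdot 6 \cdot 1 \cdot 20 = 8 \cdot 8 \cdot 6 \cdot 20 = 8 \cdot 48 \cdot 20 = 384 \cdot 20 = 7680$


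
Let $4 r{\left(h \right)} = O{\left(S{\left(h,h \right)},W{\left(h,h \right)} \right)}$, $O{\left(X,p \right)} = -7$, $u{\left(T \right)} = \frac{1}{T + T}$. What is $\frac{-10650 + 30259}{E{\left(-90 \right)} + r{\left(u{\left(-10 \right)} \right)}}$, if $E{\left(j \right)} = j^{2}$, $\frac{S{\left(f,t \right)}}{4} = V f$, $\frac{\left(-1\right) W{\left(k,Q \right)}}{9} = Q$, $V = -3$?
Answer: $\frac{78436}{32393} \approx 2.4214$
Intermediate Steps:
$W{\left(k,Q \right)} = - 9 Q$
$S{\left(f,t \right)} = - 12 f$ ($S{\left(f,t \right)} = 4 \left(- 3 f\right) = - 12 f$)
$u{\left(T \right)} = \frac{1}{2 T}$
$r{\left(h \right)} = - \frac{7}{4}$ ($r{\left(h \right)} = \frac{1}{4} \left(-7\right) = - \frac{7}{4}$)
$\frac{-10650 + 30259}{E{\left(-90 \right)} + r{\left(u{\left(-10 \right)} \right)}} = \frac{-10650 + 30259}{\left(-90\right)^{2} - \frac{7}{4}} = \frac{19609}{8100 - \frac{7}{4}} = \frac{19609}{\frac{32393}{4}} = 19609 \cdot \frac{4}{32393} = \frac{78436}{32393}$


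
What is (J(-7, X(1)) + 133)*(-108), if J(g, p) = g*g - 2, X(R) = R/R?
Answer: -19440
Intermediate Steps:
X(R) = 1
J(g, p) = -2 + g² (J(g, p) = g² - 2 = -2 + g²)
(J(-7, X(1)) + 133)*(-108) = ((-2 + (-7)²) + 133)*(-108) = ((-2 + 49) + 133)*(-108) = (47 + 133)*(-108) = 180*(-108) = -19440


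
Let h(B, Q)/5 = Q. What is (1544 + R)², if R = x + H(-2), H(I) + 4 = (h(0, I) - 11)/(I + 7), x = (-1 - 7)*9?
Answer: 53567761/25 ≈ 2.1427e+6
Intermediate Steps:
h(B, Q) = 5*Q
x = -72 (x = -8*9 = -72)
H(I) = -4 + (-11 + 5*I)/(7 + I) (H(I) = -4 + (5*I - 11)/(I + 7) = -4 + (-11 + 5*I)/(7 + I))
R = -401/5 (R = -72 + (-39 - 2)/(7 - 2) = -72 - 41/5 = -401/5 ≈ -80.200)
(1544 + R)² = (1544 - 401/5)² = (7319/5)² = 53567761/25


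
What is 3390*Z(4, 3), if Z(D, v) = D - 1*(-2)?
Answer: 20340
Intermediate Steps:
Z(D, v) = 2 + D (Z(D, v) = D + 2 = 2 + D)
3390*Z(4, 3) = 3390*(2 + 4) = 3390*6 = 20340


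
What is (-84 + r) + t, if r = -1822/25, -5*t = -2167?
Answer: 6913/25 ≈ 276.52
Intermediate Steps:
t = 2167/5 (t = -1/5*(-2167) = 2167/5 ≈ 433.40)
r = -1822/25 (r = -1822*1/25 = -1822/25 ≈ -72.880)
(-84 + r) + t = (-84 - 1822/25) + 2167/5 = -3922/25 + 2167/5 = 6913/25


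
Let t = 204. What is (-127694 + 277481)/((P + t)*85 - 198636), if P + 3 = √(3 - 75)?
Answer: -1007184431/1220788363 - 2829310*I*√2/1220788363 ≈ -0.82503 - 0.0032776*I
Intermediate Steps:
P = -3 + 6*I*√2 (P = -3 + √(3 - 75) = -3 + √(-72) = -3 + 6*I*√2 ≈ -3.0 + 8.4853*I)
(-127694 + 277481)/((P + t)*85 - 198636) = (-127694 + 277481)/(((-3 + 6*I*√2) + 204)*85 - 198636) = 149787/((201 + 6*I*√2)*85 - 198636) = 149787/((17085 + 510*I*√2) - 198636) = 149787/(-181551 + 510*I*√2)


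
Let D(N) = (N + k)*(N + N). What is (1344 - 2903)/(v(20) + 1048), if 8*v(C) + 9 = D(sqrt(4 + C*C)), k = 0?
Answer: -12472/9183 ≈ -1.3582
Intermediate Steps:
D(N) = 2*N**2 (D(N) = (N + 0)*(N + N) = N*(2*N) = 2*N**2)
v(C) = -1/8 + C**2/4 (v(C) = -9/8 + (2*(sqrt(4 + C*C))**2)/8 = -9/8 + (2*(sqrt(4 + C**2))**2)/8 = -9/8 + (2*(4 + C**2))/8 = -9/8 + (8 + 2*C**2)/8 = -9/8 + (1 + C**2/4) = -1/8 + C**2/4)
(1344 - 2903)/(v(20) + 1048) = (1344 - 2903)/((-1/8 + (1/4)*20**2) + 1048) = -1559/((-1/8 + (1/4)*400) + 1048) = -1559/((-1/8 + 100) + 1048) = -1559/(799/8 + 1048) = -1559/9183/8 = -1559*8/9183 = -12472/9183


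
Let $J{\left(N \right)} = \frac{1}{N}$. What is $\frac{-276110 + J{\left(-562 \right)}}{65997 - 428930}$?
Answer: $\frac{155173821}{203968346} \approx 0.76077$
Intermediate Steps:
$\frac{-276110 + J{\left(-562 \right)}}{65997 - 428930} = \frac{-276110 + \frac{1}{-562}}{65997 - 428930} = \frac{-276110 - \frac{1}{562}}{-362933} = \left(- \frac{155173821}{562}\right) \left(- \frac{1}{362933}\right) = \frac{155173821}{203968346}$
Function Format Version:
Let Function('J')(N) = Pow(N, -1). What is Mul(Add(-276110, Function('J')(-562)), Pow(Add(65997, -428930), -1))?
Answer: Rational(155173821, 203968346) ≈ 0.76077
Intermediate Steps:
Mul(Add(-276110, Function('J')(-562)), Pow(Add(65997, -428930), -1)) = Mul(Add(-276110, Pow(-562, -1)), Pow(Add(65997, -428930), -1)) = Mul(Add(-276110, Rational(-1, 562)), Pow(-362933, -1)) = Mul(Rational(-155173821, 562), Rational(-1, 362933)) = Rational(155173821, 203968346)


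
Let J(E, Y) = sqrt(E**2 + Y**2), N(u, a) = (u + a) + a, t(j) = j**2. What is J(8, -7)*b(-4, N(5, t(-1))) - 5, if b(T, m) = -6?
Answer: -5 - 6*sqrt(113) ≈ -68.781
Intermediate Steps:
N(u, a) = u + 2*a (N(u, a) = (a + u) + a = u + 2*a)
J(8, -7)*b(-4, N(5, t(-1))) - 5 = sqrt(8**2 + (-7)**2)*(-6) - 5 = sqrt(64 + 49)*(-6) - 5 = sqrt(113)*(-6) - 5 = -6*sqrt(113) - 5 = -5 - 6*sqrt(113)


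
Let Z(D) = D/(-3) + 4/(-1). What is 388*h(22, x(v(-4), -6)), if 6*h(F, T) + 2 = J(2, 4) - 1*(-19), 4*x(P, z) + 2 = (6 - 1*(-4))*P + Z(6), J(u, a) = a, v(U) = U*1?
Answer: 1358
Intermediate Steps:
v(U) = U
Z(D) = -4 - D/3 (Z(D) = D*(-⅓) + 4*(-1) = -D/3 - 4 = -4 - D/3)
x(P, z) = -2 + 5*P/2 (x(P, z) = -½ + ((6 - 1*(-4))*P + (-4 - ⅓*6))/4 = -½ + ((6 + 4)*P + (-4 - 2))/4 = -½ + (10*P - 6)/4 = -½ + (-6 + 10*P)/4 = -½ + (-3/2 + 5*P/2) = -2 + 5*P/2)
h(F, T) = 7/2 (h(F, T) = -⅓ + (4 - 1*(-19))/6 = -⅓ + (4 + 19)/6 = -⅓ + (⅙)*23 = -⅓ + 23/6 = 7/2)
388*h(22, x(v(-4), -6)) = 388*(7/2) = 1358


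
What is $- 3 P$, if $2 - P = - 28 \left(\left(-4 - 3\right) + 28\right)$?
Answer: $-1770$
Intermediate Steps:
$P = 590$ ($P = 2 - - 28 \left(\left(-4 - 3\right) + 28\right) = 2 - - 28 \left(-7 + 28\right) = 2 - \left(-28\right) 21 = 2 - -588 = 2 + 588 = 590$)
$- 3 P = \left(-3\right) 590 = -1770$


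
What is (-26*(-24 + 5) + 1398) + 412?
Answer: 2304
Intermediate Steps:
(-26*(-24 + 5) + 1398) + 412 = (-26*(-19) + 1398) + 412 = (494 + 1398) + 412 = 1892 + 412 = 2304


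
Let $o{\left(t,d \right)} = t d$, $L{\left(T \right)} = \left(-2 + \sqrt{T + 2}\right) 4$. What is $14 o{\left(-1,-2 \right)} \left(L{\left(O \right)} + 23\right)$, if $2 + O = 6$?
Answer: $420 + 112 \sqrt{6} \approx 694.34$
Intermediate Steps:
$O = 4$ ($O = -2 + 6 = 4$)
$L{\left(T \right)} = -8 + 4 \sqrt{2 + T}$ ($L{\left(T \right)} = \left(-2 + \sqrt{2 + T}\right) 4 = -8 + 4 \sqrt{2 + T}$)
$o{\left(t,d \right)} = d t$
$14 o{\left(-1,-2 \right)} \left(L{\left(O \right)} + 23\right) = 14 \left(-2\right) \left(-1\right) \left(\left(-8 + 4 \sqrt{2 + 4}\right) + 23\right) = 14 \cdot 2 \left(\left(-8 + 4 \sqrt{6}\right) + 23\right) = 14 \cdot 2 \left(15 + 4 \sqrt{6}\right) = 14 \left(30 + 8 \sqrt{6}\right) = 420 + 112 \sqrt{6}$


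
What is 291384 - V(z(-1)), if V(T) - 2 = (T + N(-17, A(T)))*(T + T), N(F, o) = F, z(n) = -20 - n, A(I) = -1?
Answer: 290014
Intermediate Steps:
V(T) = 2 + 2*T*(-17 + T) (V(T) = 2 + (T - 17)*(T + T) = 2 + (-17 + T)*(2*T) = 2 + 2*T*(-17 + T))
291384 - V(z(-1)) = 291384 - (2 - 34*(-20 - 1*(-1)) + 2*(-20 - 1*(-1))**2) = 291384 - (2 - 34*(-20 + 1) + 2*(-20 + 1)**2) = 291384 - (2 - 34*(-19) + 2*(-19)**2) = 291384 - (2 + 646 + 2*361) = 291384 - (2 + 646 + 722) = 291384 - 1*1370 = 291384 - 1370 = 290014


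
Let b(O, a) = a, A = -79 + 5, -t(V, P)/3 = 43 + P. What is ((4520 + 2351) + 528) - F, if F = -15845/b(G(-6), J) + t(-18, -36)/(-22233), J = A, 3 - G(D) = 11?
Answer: 3940287373/548414 ≈ 7184.9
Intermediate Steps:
t(V, P) = -129 - 3*P (t(V, P) = -3*(43 + P) = -129 - 3*P)
A = -74
G(D) = -8 (G(D) = 3 - 1*11 = 3 - 11 = -8)
J = -74
F = 117427813/548414 (F = -15845/(-74) + (-129 - 3*(-36))/(-22233) = -15845*(-1/74) + (-129 + 108)*(-1/22233) = 15845/74 - 21*(-1/22233) = 15845/74 + 7/7411 = 117427813/548414 ≈ 214.12)
((4520 + 2351) + 528) - F = ((4520 + 2351) + 528) - 1*117427813/548414 = (6871 + 528) - 117427813/548414 = 7399 - 117427813/548414 = 3940287373/548414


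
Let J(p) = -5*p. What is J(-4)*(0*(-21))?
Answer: 0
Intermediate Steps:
J(-4)*(0*(-21)) = (-5*(-4))*(0*(-21)) = 20*0 = 0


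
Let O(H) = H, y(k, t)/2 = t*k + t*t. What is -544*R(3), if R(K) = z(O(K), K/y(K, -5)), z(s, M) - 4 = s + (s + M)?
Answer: -27608/5 ≈ -5521.6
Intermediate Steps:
y(k, t) = 2*t² + 2*k*t (y(k, t) = 2*(t*k + t*t) = 2*(k*t + t²) = 2*(t² + k*t) = 2*t² + 2*k*t)
z(s, M) = 4 + M + 2*s (z(s, M) = 4 + (s + (s + M)) = 4 + (s + (M + s)) = 4 + (M + 2*s) = 4 + M + 2*s)
R(K) = 4 + 2*K + K/(50 - 10*K) (R(K) = 4 + K/((2*(-5)*(K - 5))) + 2*K = 4 + K/((2*(-5)*(-5 + K))) + 2*K = 4 + K/(50 - 10*K) + 2*K = 4 + 2*K + K/(50 - 10*K))
-544*R(3) = -272*(-1*3 + 20*(-5 + 3)*(2 + 3))/(5*(-5 + 3)) = -272*(-3 + 20*(-2)*5)/(5*(-2)) = -272*(-1)*(-3 - 200)/(5*2) = -272*(-1)*(-203)/(5*2) = -544*203/20 = -27608/5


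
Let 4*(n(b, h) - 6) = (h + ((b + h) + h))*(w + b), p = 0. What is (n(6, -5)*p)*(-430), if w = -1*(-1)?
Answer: 0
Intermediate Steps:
w = 1
n(b, h) = 6 + (1 + b)*(b + 3*h)/4 (n(b, h) = 6 + ((h + ((b + h) + h))*(1 + b))/4 = 6 + ((h + (b + 2*h))*(1 + b))/4 = 6 + ((b + 3*h)*(1 + b))/4 = 6 + ((1 + b)*(b + 3*h))/4 = 6 + (1 + b)*(b + 3*h)/4)
(n(6, -5)*p)*(-430) = ((6 + (¼)*6 + (¼)*6² + (¾)*(-5) + (¾)*6*(-5))*0)*(-430) = ((6 + 3/2 + (¼)*36 - 15/4 - 45/2)*0)*(-430) = ((6 + 3/2 + 9 - 15/4 - 45/2)*0)*(-430) = -39/4*0*(-430) = 0*(-430) = 0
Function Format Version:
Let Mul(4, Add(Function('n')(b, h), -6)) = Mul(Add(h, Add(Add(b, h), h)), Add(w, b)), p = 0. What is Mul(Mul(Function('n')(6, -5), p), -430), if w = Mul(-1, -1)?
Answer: 0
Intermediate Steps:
w = 1
Function('n')(b, h) = Add(6, Mul(Rational(1, 4), Add(1, b), Add(b, Mul(3, h)))) (Function('n')(b, h) = Add(6, Mul(Rational(1, 4), Mul(Add(h, Add(Add(b, h), h)), Add(1, b)))) = Add(6, Mul(Rational(1, 4), Mul(Add(h, Add(b, Mul(2, h))), Add(1, b)))) = Add(6, Mul(Rational(1, 4), Mul(Add(b, Mul(3, h)), Add(1, b)))) = Add(6, Mul(Rational(1, 4), Mul(Add(1, b), Add(b, Mul(3, h))))) = Add(6, Mul(Rational(1, 4), Add(1, b), Add(b, Mul(3, h)))))
Mul(Mul(Function('n')(6, -5), p), -430) = Mul(Mul(Add(6, Mul(Rational(1, 4), 6), Mul(Rational(1, 4), Pow(6, 2)), Mul(Rational(3, 4), -5), Mul(Rational(3, 4), 6, -5)), 0), -430) = Mul(Mul(Add(6, Rational(3, 2), Mul(Rational(1, 4), 36), Rational(-15, 4), Rational(-45, 2)), 0), -430) = Mul(Mul(Add(6, Rational(3, 2), 9, Rational(-15, 4), Rational(-45, 2)), 0), -430) = Mul(Mul(Rational(-39, 4), 0), -430) = Mul(0, -430) = 0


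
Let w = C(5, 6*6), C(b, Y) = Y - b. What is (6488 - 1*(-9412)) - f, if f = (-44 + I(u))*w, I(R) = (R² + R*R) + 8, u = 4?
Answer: 16024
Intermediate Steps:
w = 31 (w = 6*6 - 1*5 = 36 - 5 = 31)
I(R) = 8 + 2*R² (I(R) = (R² + R²) + 8 = 2*R² + 8 = 8 + 2*R²)
f = -124 (f = (-44 + (8 + 2*4²))*31 = (-44 + (8 + 2*16))*31 = (-44 + (8 + 32))*31 = (-44 + 40)*31 = -4*31 = -124)
(6488 - 1*(-9412)) - f = (6488 - 1*(-9412)) - 1*(-124) = (6488 + 9412) + 124 = 15900 + 124 = 16024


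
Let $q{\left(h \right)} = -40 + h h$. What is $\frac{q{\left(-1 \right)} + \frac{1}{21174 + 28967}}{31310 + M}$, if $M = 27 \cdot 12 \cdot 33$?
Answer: $- \frac{977749}{1053011141} \approx -0.00092853$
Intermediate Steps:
$q{\left(h \right)} = -40 + h^{2}$
$M = 10692$ ($M = 324 \cdot 33 = 10692$)
$\frac{q{\left(-1 \right)} + \frac{1}{21174 + 28967}}{31310 + M} = \frac{\left(-40 + \left(-1\right)^{2}\right) + \frac{1}{21174 + 28967}}{31310 + 10692} = \frac{\left(-40 + 1\right) + \frac{1}{50141}}{42002} = \left(-39 + \frac{1}{50141}\right) \frac{1}{42002} = \left(- \frac{1955498}{50141}\right) \frac{1}{42002} = - \frac{977749}{1053011141}$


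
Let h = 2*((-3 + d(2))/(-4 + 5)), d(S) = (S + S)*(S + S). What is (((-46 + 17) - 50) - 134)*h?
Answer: -5538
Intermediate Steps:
d(S) = 4*S² (d(S) = (2*S)*(2*S) = 4*S²)
h = 26 (h = 2*((-3 + 4*2²)/(-4 + 5)) = 2*((-3 + 4*4)/1) = 2*((-3 + 16)*1) = 2*(13*1) = 2*13 = 26)
(((-46 + 17) - 50) - 134)*h = (((-46 + 17) - 50) - 134)*26 = ((-29 - 50) - 134)*26 = (-79 - 134)*26 = -213*26 = -5538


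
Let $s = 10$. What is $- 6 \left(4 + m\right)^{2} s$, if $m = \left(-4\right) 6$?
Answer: $-24000$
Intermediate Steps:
$m = -24$
$- 6 \left(4 + m\right)^{2} s = - 6 \left(4 - 24\right)^{2} \cdot 10 = - 6 \left(-20\right)^{2} \cdot 10 = \left(-6\right) 400 \cdot 10 = \left(-2400\right) 10 = -24000$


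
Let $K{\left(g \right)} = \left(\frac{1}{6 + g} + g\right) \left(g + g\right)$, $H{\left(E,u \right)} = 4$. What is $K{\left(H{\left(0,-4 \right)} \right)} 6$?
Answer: $\frac{984}{5} \approx 196.8$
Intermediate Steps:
$K{\left(g \right)} = 2 g \left(g + \frac{1}{6 + g}\right)$ ($K{\left(g \right)} = \left(g + \frac{1}{6 + g}\right) 2 g = 2 g \left(g + \frac{1}{6 + g}\right)$)
$K{\left(H{\left(0,-4 \right)} \right)} 6 = 2 \cdot 4 \frac{1}{6 + 4} \left(1 + 4^{2} + 6 \cdot 4\right) 6 = 2 \cdot 4 \cdot \frac{1}{10} \left(1 + 16 + 24\right) 6 = 2 \cdot 4 \cdot \frac{1}{10} \cdot 41 \cdot 6 = \frac{164}{5} \cdot 6 = \frac{984}{5}$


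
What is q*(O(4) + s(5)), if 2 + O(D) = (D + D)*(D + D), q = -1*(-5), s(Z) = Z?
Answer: 335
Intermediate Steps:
q = 5
O(D) = -2 + 4*D² (O(D) = -2 + (D + D)*(D + D) = -2 + (2*D)*(2*D) = -2 + 4*D²)
q*(O(4) + s(5)) = 5*((-2 + 4*4²) + 5) = 5*((-2 + 4*16) + 5) = 5*((-2 + 64) + 5) = 5*(62 + 5) = 5*67 = 335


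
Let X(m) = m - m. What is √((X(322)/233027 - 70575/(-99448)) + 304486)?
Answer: √752836135561186/49724 ≈ 551.80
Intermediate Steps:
X(m) = 0
√((X(322)/233027 - 70575/(-99448)) + 304486) = √((0/233027 - 70575/(-99448)) + 304486) = √((0*(1/233027) - 70575*(-1/99448)) + 304486) = √((0 + 70575/99448) + 304486) = √(70575/99448 + 304486) = √(30280594303/99448) = √752836135561186/49724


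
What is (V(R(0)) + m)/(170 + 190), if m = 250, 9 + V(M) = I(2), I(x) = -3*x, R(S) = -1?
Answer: 47/72 ≈ 0.65278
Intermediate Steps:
V(M) = -15 (V(M) = -9 - 3*2 = -9 - 6 = -15)
(V(R(0)) + m)/(170 + 190) = (-15 + 250)/(170 + 190) = 235/360 = 235*(1/360) = 47/72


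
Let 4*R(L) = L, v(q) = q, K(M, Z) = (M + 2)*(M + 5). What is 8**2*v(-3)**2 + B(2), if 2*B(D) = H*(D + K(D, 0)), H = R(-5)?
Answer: 2229/4 ≈ 557.25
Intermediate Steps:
K(M, Z) = (2 + M)*(5 + M)
R(L) = L/4
H = -5/4 (H = (1/4)*(-5) = -5/4 ≈ -1.2500)
B(D) = -25/4 - 5*D - 5*D**2/8 (B(D) = (-5*(D + (10 + D**2 + 7*D))/4)/2 = (-5*(10 + D**2 + 8*D)/4)/2 = (-25/2 - 10*D - 5*D**2/4)/2 = -25/4 - 5*D - 5*D**2/8)
8**2*v(-3)**2 + B(2) = 8**2*(-3)**2 + (-25/4 - 5*2 - 5/8*2**2) = 64*9 + (-25/4 - 10 - 5/8*4) = 576 + (-25/4 - 10 - 5/2) = 576 - 75/4 = 2229/4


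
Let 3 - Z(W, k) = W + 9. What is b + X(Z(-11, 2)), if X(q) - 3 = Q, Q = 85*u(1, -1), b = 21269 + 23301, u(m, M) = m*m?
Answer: 44658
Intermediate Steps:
Z(W, k) = -6 - W (Z(W, k) = 3 - (W + 9) = 3 - (9 + W) = 3 + (-9 - W) = -6 - W)
u(m, M) = m²
b = 44570
Q = 85 (Q = 85*1² = 85*1 = 85)
X(q) = 88 (X(q) = 3 + 85 = 88)
b + X(Z(-11, 2)) = 44570 + 88 = 44658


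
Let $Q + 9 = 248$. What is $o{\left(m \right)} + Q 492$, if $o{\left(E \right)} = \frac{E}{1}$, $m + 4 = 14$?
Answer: $117598$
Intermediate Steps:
$Q = 239$ ($Q = -9 + 248 = 239$)
$m = 10$ ($m = -4 + 14 = 10$)
$o{\left(E \right)} = E$ ($o{\left(E \right)} = E 1 = E$)
$o{\left(m \right)} + Q 492 = 10 + 239 \cdot 492 = 10 + 117588 = 117598$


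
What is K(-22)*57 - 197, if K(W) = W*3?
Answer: -3959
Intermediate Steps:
K(W) = 3*W
K(-22)*57 - 197 = (3*(-22))*57 - 197 = -66*57 - 197 = -3762 - 197 = -3959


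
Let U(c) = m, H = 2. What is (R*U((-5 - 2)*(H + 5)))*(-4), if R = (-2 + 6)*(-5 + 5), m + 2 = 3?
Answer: 0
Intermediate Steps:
m = 1 (m = -2 + 3 = 1)
U(c) = 1
R = 0 (R = 4*0 = 0)
(R*U((-5 - 2)*(H + 5)))*(-4) = (0*1)*(-4) = 0*(-4) = 0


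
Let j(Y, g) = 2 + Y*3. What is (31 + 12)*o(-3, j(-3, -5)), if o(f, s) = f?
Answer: -129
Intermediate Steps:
j(Y, g) = 2 + 3*Y
(31 + 12)*o(-3, j(-3, -5)) = (31 + 12)*(-3) = 43*(-3) = -129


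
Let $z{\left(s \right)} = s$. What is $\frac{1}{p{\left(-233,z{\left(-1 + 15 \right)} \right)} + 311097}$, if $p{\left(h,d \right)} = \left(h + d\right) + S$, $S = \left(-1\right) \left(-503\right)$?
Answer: $\frac{1}{311381} \approx 3.2115 \cdot 10^{-6}$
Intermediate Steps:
$S = 503$
$p{\left(h,d \right)} = 503 + d + h$ ($p{\left(h,d \right)} = \left(h + d\right) + 503 = \left(d + h\right) + 503 = 503 + d + h$)
$\frac{1}{p{\left(-233,z{\left(-1 + 15 \right)} \right)} + 311097} = \frac{1}{\left(503 + \left(-1 + 15\right) - 233\right) + 311097} = \frac{1}{\left(503 + 14 - 233\right) + 311097} = \frac{1}{284 + 311097} = \frac{1}{311381}$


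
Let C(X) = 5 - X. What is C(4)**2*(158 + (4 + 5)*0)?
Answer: 158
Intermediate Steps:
C(4)**2*(158 + (4 + 5)*0) = (5 - 1*4)**2*(158 + (4 + 5)*0) = (5 - 4)**2*(158 + 9*0) = 1**2*(158 + 0) = 1*158 = 158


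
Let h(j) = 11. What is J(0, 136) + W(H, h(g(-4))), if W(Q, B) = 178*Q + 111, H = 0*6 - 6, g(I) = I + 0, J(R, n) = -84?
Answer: -1041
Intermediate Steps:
g(I) = I
H = -6 (H = 0 - 6 = -6)
W(Q, B) = 111 + 178*Q
J(0, 136) + W(H, h(g(-4))) = -84 + (111 + 178*(-6)) = -84 + (111 - 1068) = -84 - 957 = -1041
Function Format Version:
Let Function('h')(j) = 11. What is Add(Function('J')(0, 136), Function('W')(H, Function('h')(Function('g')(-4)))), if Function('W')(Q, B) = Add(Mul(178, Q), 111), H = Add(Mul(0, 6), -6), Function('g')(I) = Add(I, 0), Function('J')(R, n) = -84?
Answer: -1041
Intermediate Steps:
Function('g')(I) = I
H = -6 (H = Add(0, -6) = -6)
Function('W')(Q, B) = Add(111, Mul(178, Q))
Add(Function('J')(0, 136), Function('W')(H, Function('h')(Function('g')(-4)))) = Add(-84, Add(111, Mul(178, -6))) = Add(-84, Add(111, -1068)) = Add(-84, -957) = -1041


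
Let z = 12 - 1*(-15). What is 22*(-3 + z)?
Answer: 528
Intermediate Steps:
z = 27 (z = 12 + 15 = 27)
22*(-3 + z) = 22*(-3 + 27) = 22*24 = 528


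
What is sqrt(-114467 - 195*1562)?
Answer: I*sqrt(419057) ≈ 647.35*I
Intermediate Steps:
sqrt(-114467 - 195*1562) = sqrt(-114467 - 304590) = sqrt(-419057) = I*sqrt(419057)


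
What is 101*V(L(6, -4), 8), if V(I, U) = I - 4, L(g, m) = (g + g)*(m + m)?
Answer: -10100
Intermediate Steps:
L(g, m) = 4*g*m (L(g, m) = (2*g)*(2*m) = 4*g*m)
V(I, U) = -4 + I
101*V(L(6, -4), 8) = 101*(-4 + 4*6*(-4)) = 101*(-4 - 96) = 101*(-100) = -10100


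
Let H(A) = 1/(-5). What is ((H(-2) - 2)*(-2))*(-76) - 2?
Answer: -1682/5 ≈ -336.40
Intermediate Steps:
H(A) = -⅕
((H(-2) - 2)*(-2))*(-76) - 2 = ((-⅕ - 2)*(-2))*(-76) - 2 = -11/5*(-2)*(-76) - 2 = (22/5)*(-76) - 2 = -1672/5 - 2 = -1682/5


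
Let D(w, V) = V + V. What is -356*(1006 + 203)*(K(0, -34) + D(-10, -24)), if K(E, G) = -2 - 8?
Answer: 24963432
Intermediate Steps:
D(w, V) = 2*V
K(E, G) = -10
-356*(1006 + 203)*(K(0, -34) + D(-10, -24)) = -356*(1006 + 203)*(-10 + 2*(-24)) = -430404*(-10 - 48) = -430404*(-58) = -356*(-70122) = 24963432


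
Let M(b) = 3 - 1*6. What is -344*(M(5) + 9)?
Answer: -2064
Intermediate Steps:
M(b) = -3 (M(b) = 3 - 6 = -3)
-344*(M(5) + 9) = -344*(-3 + 9) = -344*6 = -2064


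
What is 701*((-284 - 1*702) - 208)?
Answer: -836994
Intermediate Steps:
701*((-284 - 1*702) - 208) = 701*((-284 - 702) - 208) = 701*(-986 - 208) = 701*(-1194) = -836994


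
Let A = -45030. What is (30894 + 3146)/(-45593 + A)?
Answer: -34040/90623 ≈ -0.37562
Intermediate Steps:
(30894 + 3146)/(-45593 + A) = (30894 + 3146)/(-45593 - 45030) = 34040/(-90623) = 34040*(-1/90623) = -34040/90623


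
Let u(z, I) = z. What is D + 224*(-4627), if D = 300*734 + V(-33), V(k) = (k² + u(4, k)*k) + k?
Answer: -815324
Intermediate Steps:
V(k) = k² + 5*k (V(k) = (k² + 4*k) + k = k² + 5*k)
D = 221124 (D = 300*734 - 33*(5 - 33) = 220200 - 33*(-28) = 220200 + 924 = 221124)
D + 224*(-4627) = 221124 + 224*(-4627) = 221124 - 1036448 = -815324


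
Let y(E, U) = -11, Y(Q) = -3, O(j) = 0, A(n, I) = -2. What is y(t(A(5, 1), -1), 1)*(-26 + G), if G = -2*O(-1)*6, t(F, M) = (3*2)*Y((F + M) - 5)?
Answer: 286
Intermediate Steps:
t(F, M) = -18 (t(F, M) = (3*2)*(-3) = 6*(-3) = -18)
G = 0 (G = -2*0*6 = 0*6 = 0)
y(t(A(5, 1), -1), 1)*(-26 + G) = -11*(-26 + 0) = -11*(-26) = 286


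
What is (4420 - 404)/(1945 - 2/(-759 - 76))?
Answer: 3353360/1624077 ≈ 2.0648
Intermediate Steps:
(4420 - 404)/(1945 - 2/(-759 - 76)) = 4016/(1945 - 2/(-835)) = 4016/(1945 - 1/835*(-2)) = 4016/(1945 + 2/835) = 4016/(1624077/835) = 4016*(835/1624077) = 3353360/1624077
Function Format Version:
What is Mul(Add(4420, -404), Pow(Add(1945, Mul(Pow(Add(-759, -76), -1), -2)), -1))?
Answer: Rational(3353360, 1624077) ≈ 2.0648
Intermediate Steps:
Mul(Add(4420, -404), Pow(Add(1945, Mul(Pow(Add(-759, -76), -1), -2)), -1)) = Mul(4016, Pow(Add(1945, Mul(Pow(-835, -1), -2)), -1)) = Mul(4016, Pow(Add(1945, Mul(Rational(-1, 835), -2)), -1)) = Mul(4016, Pow(Add(1945, Rational(2, 835)), -1)) = Mul(4016, Pow(Rational(1624077, 835), -1)) = Mul(4016, Rational(835, 1624077)) = Rational(3353360, 1624077)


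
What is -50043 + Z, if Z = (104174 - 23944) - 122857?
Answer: -92670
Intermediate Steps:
Z = -42627 (Z = 80230 - 122857 = -42627)
-50043 + Z = -50043 - 42627 = -92670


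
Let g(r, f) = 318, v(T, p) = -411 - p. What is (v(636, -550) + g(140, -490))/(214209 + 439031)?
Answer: 457/653240 ≈ 0.00069959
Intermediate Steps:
(v(636, -550) + g(140, -490))/(214209 + 439031) = ((-411 - 1*(-550)) + 318)/(214209 + 439031) = ((-411 + 550) + 318)/653240 = (139 + 318)*(1/653240) = 457*(1/653240) = 457/653240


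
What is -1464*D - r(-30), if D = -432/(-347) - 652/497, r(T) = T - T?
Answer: 16894560/172459 ≈ 97.963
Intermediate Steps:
r(T) = 0
D = -11540/172459 (D = -432*(-1/347) - 652*1/497 = 432/347 - 652/497 = -11540/172459 ≈ -0.066914)
-1464*D - r(-30) = -1464*(-11540/172459) - 1*0 = 16894560/172459 + 0 = 16894560/172459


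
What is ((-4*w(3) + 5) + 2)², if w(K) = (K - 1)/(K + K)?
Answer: 289/9 ≈ 32.111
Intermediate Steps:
w(K) = (-1 + K)/(2*K) (w(K) = (-1 + K)/((2*K)) = (-1 + K)*(1/(2*K)) = (-1 + K)/(2*K))
((-4*w(3) + 5) + 2)² = ((-2*(-1 + 3)/3 + 5) + 2)² = ((-2*2/3 + 5) + 2)² = ((-4*⅓ + 5) + 2)² = ((-4/3 + 5) + 2)² = (11/3 + 2)² = (17/3)² = 289/9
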